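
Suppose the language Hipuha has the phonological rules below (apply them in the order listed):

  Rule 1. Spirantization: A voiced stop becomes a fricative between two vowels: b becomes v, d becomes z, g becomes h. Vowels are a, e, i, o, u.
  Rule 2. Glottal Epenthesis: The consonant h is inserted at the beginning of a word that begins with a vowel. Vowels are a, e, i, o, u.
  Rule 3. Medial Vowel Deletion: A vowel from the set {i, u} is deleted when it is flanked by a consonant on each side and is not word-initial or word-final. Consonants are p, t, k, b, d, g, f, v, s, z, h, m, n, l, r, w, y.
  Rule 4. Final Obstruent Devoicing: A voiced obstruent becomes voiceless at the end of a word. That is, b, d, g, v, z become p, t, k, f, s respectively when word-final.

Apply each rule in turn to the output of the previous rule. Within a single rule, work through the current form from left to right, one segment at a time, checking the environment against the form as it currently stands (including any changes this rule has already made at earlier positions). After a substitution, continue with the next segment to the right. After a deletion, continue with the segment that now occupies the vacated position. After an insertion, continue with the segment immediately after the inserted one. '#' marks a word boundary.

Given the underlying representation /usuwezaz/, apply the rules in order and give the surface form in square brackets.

[hswezas]

Rule 1 Spirantization: no change — [usuwezaz]
Rule 2 Glottal Epenthesis: [usuwezaz] → [husuwezaz]
Rule 3 Medial Vowel Deletion: [husuwezaz] → [hswezaz]
Rule 4 Final Obstruent Devoicing: [hswezaz] → [hswezas]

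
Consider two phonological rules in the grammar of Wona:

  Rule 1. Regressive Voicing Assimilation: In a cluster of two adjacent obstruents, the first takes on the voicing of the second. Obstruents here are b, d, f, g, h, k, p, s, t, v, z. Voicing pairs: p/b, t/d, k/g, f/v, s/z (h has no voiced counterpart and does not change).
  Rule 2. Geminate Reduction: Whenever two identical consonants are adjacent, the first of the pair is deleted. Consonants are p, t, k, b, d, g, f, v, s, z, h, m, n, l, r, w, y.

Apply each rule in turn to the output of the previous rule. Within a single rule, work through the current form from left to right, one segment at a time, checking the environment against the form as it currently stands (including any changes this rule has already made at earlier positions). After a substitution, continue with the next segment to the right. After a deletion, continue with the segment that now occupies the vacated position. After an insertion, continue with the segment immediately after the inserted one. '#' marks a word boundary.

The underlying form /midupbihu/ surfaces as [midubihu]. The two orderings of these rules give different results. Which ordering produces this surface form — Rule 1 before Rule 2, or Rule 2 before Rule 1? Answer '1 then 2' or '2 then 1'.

Order 1 then 2:
  1 Regressive Voicing Assimilation: [midupbihu] → [midubbihu]
  2 Geminate Reduction: [midubbihu] → [midubihu]
  result: [midubihu]
Order 2 then 1:
  2 Geminate Reduction: no change — [midupbihu]
  1 Regressive Voicing Assimilation: [midupbihu] → [midubbihu]
  result: [midubbihu]

1 then 2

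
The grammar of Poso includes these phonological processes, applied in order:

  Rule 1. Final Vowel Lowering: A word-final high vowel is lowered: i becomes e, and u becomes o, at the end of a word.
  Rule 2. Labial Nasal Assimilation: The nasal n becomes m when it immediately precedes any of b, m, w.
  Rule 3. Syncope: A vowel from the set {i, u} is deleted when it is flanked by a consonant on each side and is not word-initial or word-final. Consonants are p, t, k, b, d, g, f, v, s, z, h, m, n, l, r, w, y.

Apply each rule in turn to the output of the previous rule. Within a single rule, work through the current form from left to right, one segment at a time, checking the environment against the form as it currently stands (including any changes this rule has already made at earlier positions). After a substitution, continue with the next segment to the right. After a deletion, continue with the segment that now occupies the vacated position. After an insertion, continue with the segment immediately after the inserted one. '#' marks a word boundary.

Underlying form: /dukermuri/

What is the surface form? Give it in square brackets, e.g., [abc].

[dkermre]

Rule 1 Final Vowel Lowering: [dukermuri] → [dukermure]
Rule 2 Labial Nasal Assimilation: no change — [dukermure]
Rule 3 Syncope: [dukermure] → [dkermre]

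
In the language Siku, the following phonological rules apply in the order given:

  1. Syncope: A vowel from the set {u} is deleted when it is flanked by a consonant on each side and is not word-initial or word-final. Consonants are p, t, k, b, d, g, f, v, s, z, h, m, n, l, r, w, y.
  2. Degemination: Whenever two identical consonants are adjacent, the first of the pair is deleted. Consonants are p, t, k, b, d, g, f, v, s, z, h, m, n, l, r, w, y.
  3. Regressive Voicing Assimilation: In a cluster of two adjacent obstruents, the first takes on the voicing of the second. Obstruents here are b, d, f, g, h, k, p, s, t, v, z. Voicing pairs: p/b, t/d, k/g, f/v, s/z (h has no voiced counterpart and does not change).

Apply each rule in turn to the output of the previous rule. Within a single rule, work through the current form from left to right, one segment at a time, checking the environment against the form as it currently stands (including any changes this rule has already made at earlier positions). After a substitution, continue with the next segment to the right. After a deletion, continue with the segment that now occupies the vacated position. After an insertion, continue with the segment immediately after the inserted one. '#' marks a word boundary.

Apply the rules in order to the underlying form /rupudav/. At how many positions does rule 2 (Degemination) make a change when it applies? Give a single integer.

0

1 Syncope: [rupudav] → [rpdav]
2 Degemination: no change — [rpdav]
3 Regressive Voicing Assimilation: [rpdav] → [rbdav]
Rule 2 changed 0 position(s).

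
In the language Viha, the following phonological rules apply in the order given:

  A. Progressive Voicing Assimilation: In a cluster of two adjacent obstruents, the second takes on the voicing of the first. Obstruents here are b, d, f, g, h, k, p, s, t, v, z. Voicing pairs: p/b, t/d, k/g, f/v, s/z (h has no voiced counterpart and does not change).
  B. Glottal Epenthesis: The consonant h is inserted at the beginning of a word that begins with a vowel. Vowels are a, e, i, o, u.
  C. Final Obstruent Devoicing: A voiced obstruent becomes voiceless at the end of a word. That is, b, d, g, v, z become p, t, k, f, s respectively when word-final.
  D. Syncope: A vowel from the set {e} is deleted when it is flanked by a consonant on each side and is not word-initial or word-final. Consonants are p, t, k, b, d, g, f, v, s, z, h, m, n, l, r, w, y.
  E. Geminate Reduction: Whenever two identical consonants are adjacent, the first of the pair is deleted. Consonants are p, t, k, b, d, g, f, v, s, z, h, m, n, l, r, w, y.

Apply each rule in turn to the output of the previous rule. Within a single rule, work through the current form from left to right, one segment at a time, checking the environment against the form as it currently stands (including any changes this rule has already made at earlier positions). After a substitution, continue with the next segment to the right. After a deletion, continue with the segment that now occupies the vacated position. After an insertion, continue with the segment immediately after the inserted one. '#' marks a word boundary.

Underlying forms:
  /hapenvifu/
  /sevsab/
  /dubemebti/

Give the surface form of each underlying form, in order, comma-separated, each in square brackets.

[hapnvifu], [svzap], [dubmbdi]

/hapenvifu/:
  A Progressive Voicing Assimilation: no change — [hapenvifu]
  B Glottal Epenthesis: no change — [hapenvifu]
  C Final Obstruent Devoicing: no change — [hapenvifu]
  D Syncope: [hapenvifu] → [hapnvifu]
  E Geminate Reduction: no change — [hapnvifu]
/sevsab/:
  A Progressive Voicing Assimilation: [sevsab] → [sevzab]
  B Glottal Epenthesis: no change — [sevzab]
  C Final Obstruent Devoicing: [sevzab] → [sevzap]
  D Syncope: [sevzap] → [svzap]
  E Geminate Reduction: no change — [svzap]
/dubemebti/:
  A Progressive Voicing Assimilation: [dubemebti] → [dubemebdi]
  B Glottal Epenthesis: no change — [dubemebdi]
  C Final Obstruent Devoicing: no change — [dubemebdi]
  D Syncope: [dubemebdi] → [dubmbdi]
  E Geminate Reduction: no change — [dubmbdi]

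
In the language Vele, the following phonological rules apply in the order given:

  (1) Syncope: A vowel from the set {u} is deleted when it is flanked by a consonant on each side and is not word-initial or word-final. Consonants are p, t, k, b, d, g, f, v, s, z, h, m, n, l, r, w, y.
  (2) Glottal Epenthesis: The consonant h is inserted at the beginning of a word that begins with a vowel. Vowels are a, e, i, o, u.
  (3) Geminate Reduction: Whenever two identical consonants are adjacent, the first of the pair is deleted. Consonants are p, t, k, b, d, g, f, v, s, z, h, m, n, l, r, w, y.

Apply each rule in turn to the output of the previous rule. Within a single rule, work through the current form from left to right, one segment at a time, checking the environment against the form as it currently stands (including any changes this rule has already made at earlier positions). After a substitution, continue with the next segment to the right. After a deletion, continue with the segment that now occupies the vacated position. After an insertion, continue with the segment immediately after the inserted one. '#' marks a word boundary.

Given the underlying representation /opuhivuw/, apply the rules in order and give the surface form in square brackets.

[hophivw]

(1) Syncope: [opuhivuw] → [ophivw]
(2) Glottal Epenthesis: [ophivw] → [hophivw]
(3) Geminate Reduction: no change — [hophivw]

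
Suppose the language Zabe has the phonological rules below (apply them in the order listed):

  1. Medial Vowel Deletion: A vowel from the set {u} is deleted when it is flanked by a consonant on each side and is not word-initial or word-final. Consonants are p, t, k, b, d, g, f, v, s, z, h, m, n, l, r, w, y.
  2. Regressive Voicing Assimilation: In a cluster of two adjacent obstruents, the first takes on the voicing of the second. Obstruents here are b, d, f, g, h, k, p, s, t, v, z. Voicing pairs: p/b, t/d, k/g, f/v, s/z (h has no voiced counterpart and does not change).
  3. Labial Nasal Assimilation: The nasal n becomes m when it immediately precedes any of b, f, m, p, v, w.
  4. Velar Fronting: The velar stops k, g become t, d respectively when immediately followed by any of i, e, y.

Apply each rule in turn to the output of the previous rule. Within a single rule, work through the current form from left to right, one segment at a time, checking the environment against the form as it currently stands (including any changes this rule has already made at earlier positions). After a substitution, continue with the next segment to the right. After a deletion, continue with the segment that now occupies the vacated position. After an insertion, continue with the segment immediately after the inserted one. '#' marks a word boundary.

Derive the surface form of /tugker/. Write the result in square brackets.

1 Medial Vowel Deletion: [tugker] → [tgker]
2 Regressive Voicing Assimilation: [tgker] → [dkker]
3 Labial Nasal Assimilation: no change — [dkker]
4 Velar Fronting: [dkker] → [dkter]

[dkter]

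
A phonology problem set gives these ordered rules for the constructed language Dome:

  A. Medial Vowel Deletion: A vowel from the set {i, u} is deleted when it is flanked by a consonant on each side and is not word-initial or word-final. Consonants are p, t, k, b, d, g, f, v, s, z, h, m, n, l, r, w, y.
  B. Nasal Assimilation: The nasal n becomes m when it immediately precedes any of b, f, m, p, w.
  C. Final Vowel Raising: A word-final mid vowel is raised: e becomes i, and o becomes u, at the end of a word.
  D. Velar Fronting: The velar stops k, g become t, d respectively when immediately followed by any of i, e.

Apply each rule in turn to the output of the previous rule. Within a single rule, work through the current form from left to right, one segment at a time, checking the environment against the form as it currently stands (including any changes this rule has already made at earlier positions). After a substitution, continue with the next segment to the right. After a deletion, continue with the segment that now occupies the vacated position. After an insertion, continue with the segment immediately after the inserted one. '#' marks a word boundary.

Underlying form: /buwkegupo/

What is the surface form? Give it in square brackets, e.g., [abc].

[bwtegpu]

A Medial Vowel Deletion: [buwkegupo] → [bwkegpo]
B Nasal Assimilation: no change — [bwkegpo]
C Final Vowel Raising: [bwkegpo] → [bwkegpu]
D Velar Fronting: [bwkegpu] → [bwtegpu]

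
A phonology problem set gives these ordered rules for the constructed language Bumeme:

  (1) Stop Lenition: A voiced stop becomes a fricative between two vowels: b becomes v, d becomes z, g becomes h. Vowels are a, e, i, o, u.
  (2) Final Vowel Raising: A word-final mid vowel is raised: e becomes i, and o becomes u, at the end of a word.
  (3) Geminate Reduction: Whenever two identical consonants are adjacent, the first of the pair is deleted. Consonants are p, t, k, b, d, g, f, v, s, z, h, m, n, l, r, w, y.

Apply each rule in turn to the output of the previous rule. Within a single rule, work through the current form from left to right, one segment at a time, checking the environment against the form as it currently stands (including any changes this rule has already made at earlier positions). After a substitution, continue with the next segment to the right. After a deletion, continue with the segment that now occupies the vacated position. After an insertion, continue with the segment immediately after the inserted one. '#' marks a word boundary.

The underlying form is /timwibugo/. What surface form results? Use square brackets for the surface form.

[timwivuhu]

(1) Stop Lenition: [timwibugo] → [timwivuho]
(2) Final Vowel Raising: [timwivuho] → [timwivuhu]
(3) Geminate Reduction: no change — [timwivuhu]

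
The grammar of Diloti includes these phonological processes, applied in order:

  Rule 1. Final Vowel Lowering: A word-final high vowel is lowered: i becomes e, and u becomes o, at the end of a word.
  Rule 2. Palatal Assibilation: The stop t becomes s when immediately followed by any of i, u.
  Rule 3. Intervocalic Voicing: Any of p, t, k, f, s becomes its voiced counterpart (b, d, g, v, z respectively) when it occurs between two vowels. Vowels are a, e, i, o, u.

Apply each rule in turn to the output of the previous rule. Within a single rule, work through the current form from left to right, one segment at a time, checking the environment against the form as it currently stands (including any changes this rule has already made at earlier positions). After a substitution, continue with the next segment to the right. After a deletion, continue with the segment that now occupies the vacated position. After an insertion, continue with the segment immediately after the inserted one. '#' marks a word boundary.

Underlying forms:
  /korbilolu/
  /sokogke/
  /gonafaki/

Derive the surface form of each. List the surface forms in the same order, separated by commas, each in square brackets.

/korbilolu/:
  Rule 1 Final Vowel Lowering: [korbilolu] → [korbilolo]
  Rule 2 Palatal Assibilation: no change — [korbilolo]
  Rule 3 Intervocalic Voicing: no change — [korbilolo]
/sokogke/:
  Rule 1 Final Vowel Lowering: no change — [sokogke]
  Rule 2 Palatal Assibilation: no change — [sokogke]
  Rule 3 Intervocalic Voicing: [sokogke] → [sogogke]
/gonafaki/:
  Rule 1 Final Vowel Lowering: [gonafaki] → [gonafake]
  Rule 2 Palatal Assibilation: no change — [gonafake]
  Rule 3 Intervocalic Voicing: [gonafake] → [gonavage]

[korbilolo], [sogogke], [gonavage]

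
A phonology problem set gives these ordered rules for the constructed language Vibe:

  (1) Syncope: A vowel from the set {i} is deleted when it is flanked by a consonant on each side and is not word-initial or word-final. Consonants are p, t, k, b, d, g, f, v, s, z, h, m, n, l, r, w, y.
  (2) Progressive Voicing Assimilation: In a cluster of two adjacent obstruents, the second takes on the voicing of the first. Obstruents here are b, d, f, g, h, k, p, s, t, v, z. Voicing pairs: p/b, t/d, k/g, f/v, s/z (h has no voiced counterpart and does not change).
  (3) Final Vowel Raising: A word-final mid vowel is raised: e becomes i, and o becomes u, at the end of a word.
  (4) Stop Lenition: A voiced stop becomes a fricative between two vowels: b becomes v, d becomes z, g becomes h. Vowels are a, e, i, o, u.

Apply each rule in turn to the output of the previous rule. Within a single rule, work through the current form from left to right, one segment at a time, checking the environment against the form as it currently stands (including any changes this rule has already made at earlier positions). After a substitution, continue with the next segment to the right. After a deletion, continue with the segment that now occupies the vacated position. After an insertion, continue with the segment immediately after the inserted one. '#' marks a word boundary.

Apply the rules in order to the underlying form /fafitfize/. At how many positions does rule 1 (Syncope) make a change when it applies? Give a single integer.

2

(1) Syncope: [fafitfize] → [faftfze]
(2) Progressive Voicing Assimilation: [faftfze] → [faftfse]
(3) Final Vowel Raising: [faftfse] → [faftfsi]
(4) Stop Lenition: no change — [faftfsi]
Rule 1 changed 2 position(s).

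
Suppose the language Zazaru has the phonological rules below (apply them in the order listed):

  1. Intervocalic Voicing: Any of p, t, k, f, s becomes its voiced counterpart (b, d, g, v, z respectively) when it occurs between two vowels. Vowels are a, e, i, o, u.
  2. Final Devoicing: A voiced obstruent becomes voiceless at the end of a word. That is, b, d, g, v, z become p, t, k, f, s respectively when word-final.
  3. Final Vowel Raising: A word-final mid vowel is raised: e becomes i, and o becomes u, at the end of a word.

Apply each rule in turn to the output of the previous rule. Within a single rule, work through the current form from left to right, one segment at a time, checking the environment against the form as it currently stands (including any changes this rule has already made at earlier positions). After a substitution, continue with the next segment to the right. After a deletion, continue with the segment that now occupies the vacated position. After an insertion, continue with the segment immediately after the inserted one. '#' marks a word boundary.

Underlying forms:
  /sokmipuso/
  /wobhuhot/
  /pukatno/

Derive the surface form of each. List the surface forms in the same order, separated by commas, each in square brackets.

/sokmipuso/:
  1 Intervocalic Voicing: [sokmipuso] → [sokmibuzo]
  2 Final Devoicing: no change — [sokmibuzo]
  3 Final Vowel Raising: [sokmibuzo] → [sokmibuzu]
/wobhuhot/:
  1 Intervocalic Voicing: no change — [wobhuhot]
  2 Final Devoicing: no change — [wobhuhot]
  3 Final Vowel Raising: no change — [wobhuhot]
/pukatno/:
  1 Intervocalic Voicing: [pukatno] → [pugatno]
  2 Final Devoicing: no change — [pugatno]
  3 Final Vowel Raising: [pugatno] → [pugatnu]

[sokmibuzu], [wobhuhot], [pugatnu]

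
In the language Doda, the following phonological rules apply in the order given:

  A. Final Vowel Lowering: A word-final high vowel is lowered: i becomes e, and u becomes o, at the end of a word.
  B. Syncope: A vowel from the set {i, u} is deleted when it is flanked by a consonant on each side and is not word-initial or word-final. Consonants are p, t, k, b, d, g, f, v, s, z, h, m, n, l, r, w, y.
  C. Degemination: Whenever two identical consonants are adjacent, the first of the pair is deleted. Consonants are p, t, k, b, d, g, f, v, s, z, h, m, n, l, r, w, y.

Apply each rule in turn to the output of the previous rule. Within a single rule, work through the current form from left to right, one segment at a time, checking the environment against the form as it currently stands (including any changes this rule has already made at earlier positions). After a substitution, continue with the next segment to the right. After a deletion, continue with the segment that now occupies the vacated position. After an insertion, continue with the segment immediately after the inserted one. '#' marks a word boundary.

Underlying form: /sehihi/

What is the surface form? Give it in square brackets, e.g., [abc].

[sehe]

A Final Vowel Lowering: [sehihi] → [sehihe]
B Syncope: [sehihe] → [sehhe]
C Degemination: [sehhe] → [sehe]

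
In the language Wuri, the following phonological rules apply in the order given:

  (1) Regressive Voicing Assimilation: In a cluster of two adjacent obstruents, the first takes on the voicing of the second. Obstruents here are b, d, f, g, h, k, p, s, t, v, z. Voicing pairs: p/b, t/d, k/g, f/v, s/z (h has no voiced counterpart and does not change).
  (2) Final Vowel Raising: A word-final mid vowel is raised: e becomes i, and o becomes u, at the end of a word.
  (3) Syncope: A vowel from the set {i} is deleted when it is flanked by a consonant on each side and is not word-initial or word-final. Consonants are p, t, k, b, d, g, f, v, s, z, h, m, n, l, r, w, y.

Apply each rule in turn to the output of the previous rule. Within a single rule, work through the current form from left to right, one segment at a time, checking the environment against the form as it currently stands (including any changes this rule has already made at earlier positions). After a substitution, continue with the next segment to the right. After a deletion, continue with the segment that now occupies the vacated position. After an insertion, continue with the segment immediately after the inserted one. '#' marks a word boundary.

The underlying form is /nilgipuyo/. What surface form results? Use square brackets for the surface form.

(1) Regressive Voicing Assimilation: no change — [nilgipuyo]
(2) Final Vowel Raising: [nilgipuyo] → [nilgipuyu]
(3) Syncope: [nilgipuyu] → [nlgpuyu]

[nlgpuyu]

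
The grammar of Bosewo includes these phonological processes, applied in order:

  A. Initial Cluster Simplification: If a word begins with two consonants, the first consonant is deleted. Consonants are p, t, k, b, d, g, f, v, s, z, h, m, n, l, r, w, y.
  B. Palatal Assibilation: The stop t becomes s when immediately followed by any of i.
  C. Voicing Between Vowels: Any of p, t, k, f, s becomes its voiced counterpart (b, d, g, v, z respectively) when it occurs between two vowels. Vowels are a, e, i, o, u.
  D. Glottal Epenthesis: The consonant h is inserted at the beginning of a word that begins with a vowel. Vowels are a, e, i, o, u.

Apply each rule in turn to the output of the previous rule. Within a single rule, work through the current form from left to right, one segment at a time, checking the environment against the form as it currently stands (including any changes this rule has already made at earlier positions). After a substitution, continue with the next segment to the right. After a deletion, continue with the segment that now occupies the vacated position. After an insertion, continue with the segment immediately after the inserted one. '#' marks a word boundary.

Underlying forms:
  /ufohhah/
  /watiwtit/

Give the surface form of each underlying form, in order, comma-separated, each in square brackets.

/ufohhah/:
  A Initial Cluster Simplification: no change — [ufohhah]
  B Palatal Assibilation: no change — [ufohhah]
  C Voicing Between Vowels: [ufohhah] → [uvohhah]
  D Glottal Epenthesis: [uvohhah] → [huvohhah]
/watiwtit/:
  A Initial Cluster Simplification: no change — [watiwtit]
  B Palatal Assibilation: [watiwtit] → [wasiwsit]
  C Voicing Between Vowels: [wasiwsit] → [waziwsit]
  D Glottal Epenthesis: no change — [waziwsit]

[huvohhah], [waziwsit]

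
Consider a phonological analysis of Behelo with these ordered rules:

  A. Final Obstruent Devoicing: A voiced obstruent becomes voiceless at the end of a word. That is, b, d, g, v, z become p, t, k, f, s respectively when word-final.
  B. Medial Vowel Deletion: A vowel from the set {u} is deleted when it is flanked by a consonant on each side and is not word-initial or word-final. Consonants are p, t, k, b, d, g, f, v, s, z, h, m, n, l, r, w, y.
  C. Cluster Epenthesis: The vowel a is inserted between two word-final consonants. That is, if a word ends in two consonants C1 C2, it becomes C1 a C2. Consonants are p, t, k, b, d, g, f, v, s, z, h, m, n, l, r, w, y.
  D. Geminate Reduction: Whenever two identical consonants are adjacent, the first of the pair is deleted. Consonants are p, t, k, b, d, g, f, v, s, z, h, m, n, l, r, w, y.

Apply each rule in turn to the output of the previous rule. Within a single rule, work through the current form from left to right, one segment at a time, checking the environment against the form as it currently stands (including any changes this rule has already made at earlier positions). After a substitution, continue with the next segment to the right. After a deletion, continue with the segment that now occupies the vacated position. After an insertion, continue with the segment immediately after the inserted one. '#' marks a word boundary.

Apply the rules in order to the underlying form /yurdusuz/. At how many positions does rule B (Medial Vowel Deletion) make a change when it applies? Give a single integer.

3

A Final Obstruent Devoicing: [yurdusuz] → [yurdusus]
B Medial Vowel Deletion: [yurdusus] → [yrdss]
C Cluster Epenthesis: [yrdss] → [yrdsas]
D Geminate Reduction: no change — [yrdsas]
Rule B changed 3 position(s).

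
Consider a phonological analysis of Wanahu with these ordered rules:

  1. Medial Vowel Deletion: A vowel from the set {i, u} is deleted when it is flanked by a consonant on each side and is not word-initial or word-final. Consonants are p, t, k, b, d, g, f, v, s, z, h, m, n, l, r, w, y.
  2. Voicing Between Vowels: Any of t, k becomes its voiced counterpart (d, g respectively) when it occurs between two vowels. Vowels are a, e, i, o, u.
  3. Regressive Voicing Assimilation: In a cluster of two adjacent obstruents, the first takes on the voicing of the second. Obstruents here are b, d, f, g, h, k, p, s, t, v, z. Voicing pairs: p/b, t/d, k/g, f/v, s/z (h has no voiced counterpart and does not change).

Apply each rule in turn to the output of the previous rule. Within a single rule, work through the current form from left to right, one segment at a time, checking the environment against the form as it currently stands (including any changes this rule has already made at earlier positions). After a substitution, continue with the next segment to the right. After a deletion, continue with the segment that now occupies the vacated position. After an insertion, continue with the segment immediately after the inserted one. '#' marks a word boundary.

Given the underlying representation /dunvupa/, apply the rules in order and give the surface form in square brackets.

[dnfpa]

1 Medial Vowel Deletion: [dunvupa] → [dnvpa]
2 Voicing Between Vowels: no change — [dnvpa]
3 Regressive Voicing Assimilation: [dnvpa] → [dnfpa]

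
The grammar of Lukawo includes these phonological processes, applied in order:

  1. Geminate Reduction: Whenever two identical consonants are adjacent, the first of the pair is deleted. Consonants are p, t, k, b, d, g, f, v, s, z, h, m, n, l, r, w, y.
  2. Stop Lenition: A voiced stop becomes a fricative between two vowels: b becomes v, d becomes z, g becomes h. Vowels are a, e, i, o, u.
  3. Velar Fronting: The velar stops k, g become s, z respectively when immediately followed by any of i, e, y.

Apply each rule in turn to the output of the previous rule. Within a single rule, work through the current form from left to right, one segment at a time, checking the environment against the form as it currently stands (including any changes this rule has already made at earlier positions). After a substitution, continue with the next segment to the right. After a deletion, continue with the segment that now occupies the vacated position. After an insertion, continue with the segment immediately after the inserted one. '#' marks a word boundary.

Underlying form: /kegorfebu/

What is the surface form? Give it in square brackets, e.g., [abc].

[sehorfevu]

1 Geminate Reduction: no change — [kegorfebu]
2 Stop Lenition: [kegorfebu] → [kehorfevu]
3 Velar Fronting: [kehorfevu] → [sehorfevu]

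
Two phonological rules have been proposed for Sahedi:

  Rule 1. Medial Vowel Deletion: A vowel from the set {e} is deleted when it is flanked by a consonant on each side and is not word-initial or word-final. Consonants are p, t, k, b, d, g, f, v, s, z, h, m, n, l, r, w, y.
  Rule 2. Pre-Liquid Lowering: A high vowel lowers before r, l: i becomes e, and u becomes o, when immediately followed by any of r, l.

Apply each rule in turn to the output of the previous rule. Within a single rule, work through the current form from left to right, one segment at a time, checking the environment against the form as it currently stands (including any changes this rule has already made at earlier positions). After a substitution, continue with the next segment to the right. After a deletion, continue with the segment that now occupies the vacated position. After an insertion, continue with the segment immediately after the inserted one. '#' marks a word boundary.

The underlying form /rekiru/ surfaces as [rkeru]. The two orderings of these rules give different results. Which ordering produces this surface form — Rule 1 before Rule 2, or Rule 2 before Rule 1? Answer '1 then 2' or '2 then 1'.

1 then 2

Order 1 then 2:
  1 Medial Vowel Deletion: [rekiru] → [rkiru]
  2 Pre-Liquid Lowering: [rkiru] → [rkeru]
  result: [rkeru]
Order 2 then 1:
  2 Pre-Liquid Lowering: [rekiru] → [rekeru]
  1 Medial Vowel Deletion: [rekeru] → [rkru]
  result: [rkru]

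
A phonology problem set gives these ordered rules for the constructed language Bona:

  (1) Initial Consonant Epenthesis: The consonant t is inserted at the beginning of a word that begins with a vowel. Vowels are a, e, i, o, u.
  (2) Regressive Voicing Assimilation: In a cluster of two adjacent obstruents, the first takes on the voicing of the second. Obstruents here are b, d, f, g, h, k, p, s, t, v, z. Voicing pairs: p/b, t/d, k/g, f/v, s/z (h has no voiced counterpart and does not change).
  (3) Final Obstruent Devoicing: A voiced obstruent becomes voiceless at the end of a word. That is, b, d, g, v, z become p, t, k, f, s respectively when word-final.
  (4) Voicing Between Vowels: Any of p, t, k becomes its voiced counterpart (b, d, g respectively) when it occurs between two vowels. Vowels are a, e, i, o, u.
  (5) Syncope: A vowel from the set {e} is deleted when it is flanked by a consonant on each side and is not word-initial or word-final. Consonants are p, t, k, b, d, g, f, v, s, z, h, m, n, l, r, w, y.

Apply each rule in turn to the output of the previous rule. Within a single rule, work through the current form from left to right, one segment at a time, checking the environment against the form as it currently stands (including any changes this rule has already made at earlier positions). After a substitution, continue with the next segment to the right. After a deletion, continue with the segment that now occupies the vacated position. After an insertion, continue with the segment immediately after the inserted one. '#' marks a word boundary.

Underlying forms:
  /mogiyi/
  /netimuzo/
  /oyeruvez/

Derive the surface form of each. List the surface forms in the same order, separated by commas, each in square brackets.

[mogiyi], [ndimuzo], [toyruvs]

/mogiyi/:
  (1) Initial Consonant Epenthesis: no change — [mogiyi]
  (2) Regressive Voicing Assimilation: no change — [mogiyi]
  (3) Final Obstruent Devoicing: no change — [mogiyi]
  (4) Voicing Between Vowels: no change — [mogiyi]
  (5) Syncope: no change — [mogiyi]
/netimuzo/:
  (1) Initial Consonant Epenthesis: no change — [netimuzo]
  (2) Regressive Voicing Assimilation: no change — [netimuzo]
  (3) Final Obstruent Devoicing: no change — [netimuzo]
  (4) Voicing Between Vowels: [netimuzo] → [nedimuzo]
  (5) Syncope: [nedimuzo] → [ndimuzo]
/oyeruvez/:
  (1) Initial Consonant Epenthesis: [oyeruvez] → [toyeruvez]
  (2) Regressive Voicing Assimilation: no change — [toyeruvez]
  (3) Final Obstruent Devoicing: [toyeruvez] → [toyeruves]
  (4) Voicing Between Vowels: no change — [toyeruves]
  (5) Syncope: [toyeruves] → [toyruvs]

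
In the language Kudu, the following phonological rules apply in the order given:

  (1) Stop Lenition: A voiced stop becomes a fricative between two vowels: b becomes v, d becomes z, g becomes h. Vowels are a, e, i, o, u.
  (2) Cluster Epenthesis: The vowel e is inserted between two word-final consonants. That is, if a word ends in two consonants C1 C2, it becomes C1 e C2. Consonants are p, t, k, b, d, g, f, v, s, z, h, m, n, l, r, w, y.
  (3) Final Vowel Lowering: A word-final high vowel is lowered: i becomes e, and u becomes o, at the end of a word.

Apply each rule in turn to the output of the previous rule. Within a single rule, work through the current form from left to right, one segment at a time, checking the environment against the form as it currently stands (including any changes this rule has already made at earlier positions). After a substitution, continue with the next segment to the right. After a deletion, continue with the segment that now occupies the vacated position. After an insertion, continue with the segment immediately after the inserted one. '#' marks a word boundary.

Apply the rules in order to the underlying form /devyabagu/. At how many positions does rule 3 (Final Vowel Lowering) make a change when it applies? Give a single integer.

(1) Stop Lenition: [devyabagu] → [devyavahu]
(2) Cluster Epenthesis: no change — [devyavahu]
(3) Final Vowel Lowering: [devyavahu] → [devyavaho]
Rule 3 changed 1 position(s).

1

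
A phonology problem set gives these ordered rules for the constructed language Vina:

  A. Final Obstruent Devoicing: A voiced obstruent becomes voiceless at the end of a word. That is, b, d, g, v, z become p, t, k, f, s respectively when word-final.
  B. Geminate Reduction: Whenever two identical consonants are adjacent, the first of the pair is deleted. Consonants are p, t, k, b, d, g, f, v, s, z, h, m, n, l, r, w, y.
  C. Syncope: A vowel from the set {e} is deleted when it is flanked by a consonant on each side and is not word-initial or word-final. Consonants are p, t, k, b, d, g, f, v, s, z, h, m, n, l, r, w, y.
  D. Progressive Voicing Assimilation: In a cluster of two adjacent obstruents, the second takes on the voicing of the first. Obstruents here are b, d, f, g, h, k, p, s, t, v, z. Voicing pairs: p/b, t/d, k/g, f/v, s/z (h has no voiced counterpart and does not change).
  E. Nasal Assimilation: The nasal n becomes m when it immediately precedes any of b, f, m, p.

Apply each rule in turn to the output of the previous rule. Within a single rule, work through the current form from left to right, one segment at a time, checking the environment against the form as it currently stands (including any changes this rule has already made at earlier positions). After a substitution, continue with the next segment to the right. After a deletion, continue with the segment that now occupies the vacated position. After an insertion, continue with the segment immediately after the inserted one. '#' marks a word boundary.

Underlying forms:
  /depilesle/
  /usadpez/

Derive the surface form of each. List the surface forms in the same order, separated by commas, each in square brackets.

[dbilsle], [usadbz]

/depilesle/:
  A Final Obstruent Devoicing: no change — [depilesle]
  B Geminate Reduction: no change — [depilesle]
  C Syncope: [depilesle] → [dpilsle]
  D Progressive Voicing Assimilation: [dpilsle] → [dbilsle]
  E Nasal Assimilation: no change — [dbilsle]
/usadpez/:
  A Final Obstruent Devoicing: [usadpez] → [usadpes]
  B Geminate Reduction: no change — [usadpes]
  C Syncope: [usadpes] → [usadps]
  D Progressive Voicing Assimilation: [usadps] → [usadbz]
  E Nasal Assimilation: no change — [usadbz]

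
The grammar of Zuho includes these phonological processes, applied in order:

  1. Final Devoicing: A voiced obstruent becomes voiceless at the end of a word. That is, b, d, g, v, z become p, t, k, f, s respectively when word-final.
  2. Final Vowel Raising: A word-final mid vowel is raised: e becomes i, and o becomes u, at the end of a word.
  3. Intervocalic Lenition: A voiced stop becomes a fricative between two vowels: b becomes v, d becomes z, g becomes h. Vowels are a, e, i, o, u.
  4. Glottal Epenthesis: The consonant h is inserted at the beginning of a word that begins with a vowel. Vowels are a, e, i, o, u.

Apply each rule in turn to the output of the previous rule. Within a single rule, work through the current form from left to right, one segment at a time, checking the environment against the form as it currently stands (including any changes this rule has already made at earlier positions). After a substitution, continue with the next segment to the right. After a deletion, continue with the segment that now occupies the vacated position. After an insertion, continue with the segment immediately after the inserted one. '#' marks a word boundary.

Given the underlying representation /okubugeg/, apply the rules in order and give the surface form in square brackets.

[hokuvuhek]

1 Final Devoicing: [okubugeg] → [okubugek]
2 Final Vowel Raising: no change — [okubugek]
3 Intervocalic Lenition: [okubugek] → [okuvuhek]
4 Glottal Epenthesis: [okuvuhek] → [hokuvuhek]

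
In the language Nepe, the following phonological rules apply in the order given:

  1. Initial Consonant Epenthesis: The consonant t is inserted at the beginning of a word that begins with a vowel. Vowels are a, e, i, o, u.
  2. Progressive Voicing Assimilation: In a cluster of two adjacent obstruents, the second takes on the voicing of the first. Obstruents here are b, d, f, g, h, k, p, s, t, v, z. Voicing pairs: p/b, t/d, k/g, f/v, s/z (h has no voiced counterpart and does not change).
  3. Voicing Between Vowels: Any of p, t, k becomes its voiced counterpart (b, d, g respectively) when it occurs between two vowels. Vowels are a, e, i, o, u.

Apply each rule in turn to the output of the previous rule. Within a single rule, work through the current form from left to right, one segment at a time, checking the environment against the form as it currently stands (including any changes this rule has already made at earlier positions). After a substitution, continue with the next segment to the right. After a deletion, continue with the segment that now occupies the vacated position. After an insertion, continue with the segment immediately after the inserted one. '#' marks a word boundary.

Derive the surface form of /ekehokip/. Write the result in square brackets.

[tegehogip]

1 Initial Consonant Epenthesis: [ekehokip] → [tekehokip]
2 Progressive Voicing Assimilation: no change — [tekehokip]
3 Voicing Between Vowels: [tekehokip] → [tegehogip]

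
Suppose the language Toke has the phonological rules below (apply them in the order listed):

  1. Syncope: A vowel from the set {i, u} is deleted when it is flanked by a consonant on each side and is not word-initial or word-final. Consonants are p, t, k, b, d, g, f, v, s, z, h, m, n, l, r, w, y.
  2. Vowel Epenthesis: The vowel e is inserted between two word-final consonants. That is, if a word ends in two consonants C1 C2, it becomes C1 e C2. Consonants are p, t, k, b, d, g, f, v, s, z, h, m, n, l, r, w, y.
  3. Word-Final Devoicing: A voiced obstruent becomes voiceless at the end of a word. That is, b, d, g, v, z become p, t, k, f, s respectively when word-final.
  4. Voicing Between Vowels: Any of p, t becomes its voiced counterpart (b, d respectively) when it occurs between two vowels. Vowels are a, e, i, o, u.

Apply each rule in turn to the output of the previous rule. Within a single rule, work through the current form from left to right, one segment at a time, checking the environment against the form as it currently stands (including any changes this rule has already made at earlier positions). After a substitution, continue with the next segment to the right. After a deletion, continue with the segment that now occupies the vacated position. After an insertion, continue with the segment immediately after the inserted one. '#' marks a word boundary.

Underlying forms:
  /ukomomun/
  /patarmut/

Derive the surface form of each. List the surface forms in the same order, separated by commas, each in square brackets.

/ukomomun/:
  1 Syncope: [ukomomun] → [ukomomn]
  2 Vowel Epenthesis: [ukomomn] → [ukomomen]
  3 Word-Final Devoicing: no change — [ukomomen]
  4 Voicing Between Vowels: no change — [ukomomen]
/patarmut/:
  1 Syncope: [patarmut] → [patarmt]
  2 Vowel Epenthesis: [patarmt] → [patarmet]
  3 Word-Final Devoicing: no change — [patarmet]
  4 Voicing Between Vowels: [patarmet] → [padarmet]

[ukomomen], [padarmet]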